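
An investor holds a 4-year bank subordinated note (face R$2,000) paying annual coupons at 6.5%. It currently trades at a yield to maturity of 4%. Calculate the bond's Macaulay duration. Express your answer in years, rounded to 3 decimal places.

3.665 years

Periodic yield y = 0.04. Discount each cash flow and weight by its year:
  t   CF        PV=CF/(1+0.04)^t    t·PV
  1       130.00       125.0000       125.0000
  2       130.00       120.1923       240.3846
  3       130.00       115.5695       346.7086
  4     2,130.00     1,820.7329     7,282.9317
  Σ                  2,181.4948     7,995.0249
Price P = Σ PV = 2,181.4948.
Macaulay duration = Σ(t·PV) / P = 7,995.0249 / 2,181.4948 = 3.66493 years.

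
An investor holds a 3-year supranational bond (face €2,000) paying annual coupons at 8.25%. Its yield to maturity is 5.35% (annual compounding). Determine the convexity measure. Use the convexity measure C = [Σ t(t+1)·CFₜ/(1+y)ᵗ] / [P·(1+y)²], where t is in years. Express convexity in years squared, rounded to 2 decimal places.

9.79

With y = 0.0535:
  t   CF        PV=CF/(1+0.0535)^t    t·PV        t(t+1)·PV
  1       165.00       156.6208       156.6208         313.2416
  2       165.00       148.6671       297.3342         892.0026
  3     2,165.00     1,851.6303     5,554.8909      22,219.5637
  Σ                  2,156.9182     6,008.8459      23,424.8079
P = 2,156.9182.
Convexity = Σ t(t+1)·PV / [P·(1+y)²] = 23,424.8079 / (2,156.9182 × 1.109862) = 9.78528.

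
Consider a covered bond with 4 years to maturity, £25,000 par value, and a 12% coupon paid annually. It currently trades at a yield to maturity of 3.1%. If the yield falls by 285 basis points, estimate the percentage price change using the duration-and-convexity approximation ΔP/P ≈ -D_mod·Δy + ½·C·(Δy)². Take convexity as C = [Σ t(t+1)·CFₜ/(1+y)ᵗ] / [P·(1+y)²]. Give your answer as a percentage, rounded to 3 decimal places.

With y = 0.031:
  t   CF        PV=CF/(1+0.031)^t    t·PV        t(t+1)·PV
  1     3,000.00     2,909.7963     2,909.7963       5,819.5926
  2     3,000.00     2,822.3049     5,644.6097      16,933.8292
  3     3,000.00     2,737.4441     8,212.3323      32,849.3292
  4    28,000.00    24,781.2592    99,125.0368     495,625.1840
  Σ                 33,250.8045   115,891.7751     551,227.9349
P = 33,250.8045; D_Mac = 3.48538 yrs; D_mod = 3.38058 yrs; C = 15.59595.
Duration effect: -3.38058 × (-0.0285) = +0.096347
Convexity effect: 0.5 × 15.59595 × (-0.0285)² = +0.0063339
ΔP/P ≈ +0.096347 + 0.0063339 = +0.102681 = +10.2681%.

+10.268%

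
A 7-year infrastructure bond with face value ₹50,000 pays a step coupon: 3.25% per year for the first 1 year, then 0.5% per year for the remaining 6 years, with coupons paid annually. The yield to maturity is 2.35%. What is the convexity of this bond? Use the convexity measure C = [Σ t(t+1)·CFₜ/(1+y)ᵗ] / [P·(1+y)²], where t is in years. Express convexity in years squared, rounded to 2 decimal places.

50.83

With y = 0.0235:
  t   CF        PV=CF/(1+0.0235)^t    t·PV        t(t+1)·PV
  1     1,625.00     1,587.6893     1,587.6893       3,175.3786
  2       250.00       238.6516       477.3032       1,431.9095
  3       250.00       233.1720       699.5161       2,798.0645
  4       250.00       227.8183       911.2732       4,556.3661
  5       250.00       222.5875     1,112.9375       6,677.6250
  6       250.00       217.4768     1,304.8608       9,134.0254
  7    50,250.00    42,709.1705   298,964.1938   2,391,713.5507
  Σ                 45,436.5661   305,057.7739   2,419,486.9198
P = 45,436.5661.
Convexity = Σ t(t+1)·PV / [P·(1+y)²] = 2,419,486.9198 / (45,436.5661 × 1.047552) = 50.83257.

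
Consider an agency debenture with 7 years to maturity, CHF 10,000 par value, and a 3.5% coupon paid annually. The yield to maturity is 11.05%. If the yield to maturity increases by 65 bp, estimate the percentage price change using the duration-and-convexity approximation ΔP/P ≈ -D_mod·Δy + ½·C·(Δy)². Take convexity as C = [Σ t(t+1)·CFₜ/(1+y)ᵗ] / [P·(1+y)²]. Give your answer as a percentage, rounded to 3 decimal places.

With y = 0.1105:
  t   CF        PV=CF/(1+0.1105)^t    t·PV        t(t+1)·PV
  1       350.00       315.1733       315.1733         630.3467
  2       350.00       283.8121       567.6242       1,702.8726
  3       350.00       255.5715       766.7144       3,066.8575
  4       350.00       230.1409       920.5636       4,602.8178
  5       350.00       207.2408     1,036.2039       6,217.2236
  6       350.00       186.6193     1,119.7161       7,838.0126
  7    10,350.00     4,969.4738    34,786.3169     278,290.5356
  Σ                  6,448.0318    39,512.3125     302,348.6665
P = 6,448.0318; D_Mac = 6.12781 yrs; D_mod = 5.51806 yrs; C = 38.02277.
Duration effect: -5.51806 × (+0.0065) = -0.035867
Convexity effect: 0.5 × 38.02277 × (0.0065)² = +0.0008032
ΔP/P ≈ -0.035867 + 0.0008032 = -0.035064 = -3.5064%.

-3.506%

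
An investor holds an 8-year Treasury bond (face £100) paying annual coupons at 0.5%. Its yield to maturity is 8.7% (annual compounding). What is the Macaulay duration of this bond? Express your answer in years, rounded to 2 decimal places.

7.80 years

Periodic yield y = 0.087. Discount each cash flow and weight by its year:
  t   CF        PV=CF/(1+0.087)^t    t·PV
  1         0.50         0.4600         0.4600
  2         0.50         0.4232         0.8463
  3         0.50         0.3893         1.1679
  4         0.50         0.3581         1.4326
  5         0.50         0.3295         1.6474
  6         0.50         0.3031         1.8186
  7         0.50         0.2788         1.9519
  8       100.50        51.5620       412.4960
  Σ                     54.1040       421.8206
Price P = Σ PV = 54.1040.
Macaulay duration = Σ(t·PV) / P = 421.8206 / 54.1040 = 7.79648 years.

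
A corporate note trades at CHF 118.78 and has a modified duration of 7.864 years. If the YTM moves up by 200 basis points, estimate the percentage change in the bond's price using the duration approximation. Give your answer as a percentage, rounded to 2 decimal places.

Duration approximation: ΔP/P ≈ -D_mod · Δy = -7.864 × (+0.02) = -0.157280.
As a percentage: -15.7280%.

-15.73%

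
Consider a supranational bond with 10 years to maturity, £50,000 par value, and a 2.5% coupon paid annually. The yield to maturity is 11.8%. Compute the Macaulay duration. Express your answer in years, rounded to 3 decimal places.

Periodic yield y = 0.118. Discount each cash flow and weight by its year:
  t   CF        PV=CF/(1+0.118)^t    t·PV
  1     1,250.00     1,118.0680     1,118.0680
  2     1,250.00     1,000.0608     2,000.1216
  3     1,250.00       894.5088     2,683.5263
  4     1,250.00       800.0973     3,200.3892
  5     1,250.00       715.6505     3,578.2526
  6     1,250.00       640.1168     3,840.7005
  7     1,250.00       572.5552     4,007.8866
  8     1,250.00       512.1245     4,096.9963
  9     1,250.00       458.0720     4,122.6483
  10   51,250.00    16,798.7062   167,987.0619
  Σ                 23,509.9601   196,635.6513
Price P = Σ PV = 23,509.9601.
Macaulay duration = Σ(t·PV) / P = 196,635.6513 / 23,509.9601 = 8.36393 years.

8.364 years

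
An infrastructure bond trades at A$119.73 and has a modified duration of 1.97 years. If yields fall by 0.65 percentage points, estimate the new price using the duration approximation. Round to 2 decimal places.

Duration approximation: ΔP/P ≈ -D_mod · Δy = -1.97 × (-0.0065) = +0.012805.
New price ≈ 119.73 × (1 + 0.012805) = 121.26314265.

A$121.26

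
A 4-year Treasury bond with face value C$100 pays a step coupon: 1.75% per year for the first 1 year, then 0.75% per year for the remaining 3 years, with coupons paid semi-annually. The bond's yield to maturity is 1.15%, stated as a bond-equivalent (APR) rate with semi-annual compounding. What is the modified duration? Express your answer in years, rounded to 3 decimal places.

Periodic yield y = 0.00575. First find Macaulay duration:
  t   CF        PV=CF/(1+0.00575)^t    t·PV
  1        0.875         0.8700         0.8700
  2        0.875         0.8650         1.7300
  3        0.375         0.3686         1.1058
  4        0.375         0.3665         1.4660
  5        0.375         0.3644         1.8220
  6        0.375         0.3623         2.1739
  7        0.375         0.3602         2.5217
  8      100.375        95.8750       766.9997
  Σ                     99.4321       778.6892
P = 99.4321; Macaulay duration = 778.6892 / 99.4321 = 7.83137 half-year periods = 3.91568 years.
Modified duration = D_Mac / (1 + y) = 3.91568 / 1.00575 = 3.89330 years.

3.893 years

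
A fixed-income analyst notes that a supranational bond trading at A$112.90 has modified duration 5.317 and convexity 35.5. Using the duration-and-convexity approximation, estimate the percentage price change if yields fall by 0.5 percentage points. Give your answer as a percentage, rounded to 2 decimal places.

+2.70%

Duration effect: -D_mod·Δy = -5.317 × (-0.005) = +0.026585
Convexity effect: ½·C·(Δy)² = 0.5 × 35.5 × (-0.005)² = +0.00044375
ΔP/P ≈ +0.026585 + 0.00044375 = +0.02702875
= +2.702875%.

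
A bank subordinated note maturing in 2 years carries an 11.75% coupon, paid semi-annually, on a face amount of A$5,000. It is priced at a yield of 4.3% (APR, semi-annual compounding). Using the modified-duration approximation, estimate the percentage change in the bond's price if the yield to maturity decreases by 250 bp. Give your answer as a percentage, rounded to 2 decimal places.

Periodic yield y = 0.0215. Modified duration first:
  t   CF        PV=CF/(1+0.0215)^t    t·PV
  1       293.75       287.5673       287.5673
  2       293.75       281.5147       563.0295
  3       293.75       275.5896       826.7687
  4     5,293.75     4,861.9439    19,447.7756
  Σ                  5,706.6155    21,125.1411
P = 5,706.6155; D_Mac = 3.70187 half-year periods = 1.85093 yrs; D_mod = 1.85093/(1+0.0215) = 1.81198 yrs.
ΔP/P ≈ -D_mod · Δy = -1.81198 × (-0.025) = +0.045299 = +4.5299%.

+4.53%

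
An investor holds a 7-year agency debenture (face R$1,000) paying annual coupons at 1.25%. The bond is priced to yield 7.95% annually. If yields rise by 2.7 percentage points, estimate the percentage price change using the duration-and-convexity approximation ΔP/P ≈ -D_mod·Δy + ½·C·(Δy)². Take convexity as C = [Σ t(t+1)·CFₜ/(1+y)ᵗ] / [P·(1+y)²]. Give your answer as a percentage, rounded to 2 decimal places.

-15.04%

With y = 0.0795:
  t   CF        PV=CF/(1+0.0795)^t    t·PV        t(t+1)·PV
  1        12.50        11.5794        11.5794          23.1589
  2        12.50        10.7267        21.4533          64.3600
  3        12.50         9.9367        29.8101         119.2404
  4        12.50         9.2049        36.8196         184.0981
  5        12.50         8.5270        42.6351         255.8103
  6        12.50         7.8990        47.3942         331.7595
  7     1,012.50       592.7022     4,148.9151      33,191.3206
  Σ                    650.5759     4,338.6068      34,169.7478
P = 650.5759; D_Mac = 6.66887 yrs; D_mod = 6.17774 yrs; C = 45.07114.
Duration effect: -6.17774 × (+0.027) = -0.166799
Convexity effect: 0.5 × 45.07114 × (0.027)² = +0.0164284
ΔP/P ≈ -0.166799 + 0.0164284 = -0.150371 = -15.0371%.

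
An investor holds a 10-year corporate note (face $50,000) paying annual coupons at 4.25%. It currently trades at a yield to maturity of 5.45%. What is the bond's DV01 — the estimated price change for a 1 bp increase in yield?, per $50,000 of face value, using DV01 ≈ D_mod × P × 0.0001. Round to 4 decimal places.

Periodic yield y = 0.0545.
  t   CF        PV=CF/(1+0.0545)^t    t·PV
  1     2,125.00     2,015.1731     2,015.1731
  2     2,125.00     1,911.0223     3,822.0447
  3     2,125.00     1,812.2545     5,436.7634
  4     2,125.00     1,718.5913     6,874.3650
  5     2,125.00     1,629.7689     8,148.8443
  6     2,125.00     1,545.5371     9,273.2225
  7     2,125.00     1,465.6587    10,259.6108
  8     2,125.00     1,389.9087    11,119.2693
  9     2,125.00     1,318.0736    11,862.6628
  10   52,125.00    30,660.5702   306,605.7020
  Σ                 45,466.5583   375,417.6579
P = 45,466.5583; D_Mac = 8.25701 yrs; D_mod = 7.83026 yrs.
DV01 ≈ 7.83026 × 45,466.5583 × 0.0001 = 35.601485.

$35.6015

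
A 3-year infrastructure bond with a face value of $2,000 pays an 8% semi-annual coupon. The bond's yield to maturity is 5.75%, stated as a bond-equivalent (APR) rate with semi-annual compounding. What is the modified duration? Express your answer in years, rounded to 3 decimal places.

2.659 years

Periodic yield y = 0.02875. First find Macaulay duration:
  t   CF        PV=CF/(1+0.02875)^t    t·PV
  1        80.00        77.7643        77.7643
  2        80.00        75.5910       151.1821
  3        80.00        73.4785       220.4356
  4        80.00        71.4251       285.7002
  5        80.00        69.4290       347.1449
  6     2,080.00     1,754.7055    10,528.2332
  Σ                  2,122.3934    11,610.4602
P = 2,122.3934; Macaulay duration = 11,610.4602 / 2,122.3934 = 5.47046 half-year periods = 2.73523 years.
Modified duration = D_Mac / (1 + y) = 2.73523 / 1.02875 = 2.65879 years.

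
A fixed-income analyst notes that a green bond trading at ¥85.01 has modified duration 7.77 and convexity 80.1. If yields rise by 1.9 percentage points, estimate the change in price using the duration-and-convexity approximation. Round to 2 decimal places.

-¥11.32

Duration effect: -D_mod·Δy = -7.77 × (+0.019) = -0.147630
Convexity effect: ½·C·(Δy)² = 0.5 × 80.1 × (0.019)² = +0.01445805
ΔP/P ≈ -0.147630 + 0.01445805 = -0.13317195
ΔP ≈ 85.01 × (-0.13317195) = -11.3209474695.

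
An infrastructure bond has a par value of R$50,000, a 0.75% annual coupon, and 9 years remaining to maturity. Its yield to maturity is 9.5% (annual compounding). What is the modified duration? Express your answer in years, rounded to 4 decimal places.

Periodic yield y = 0.095. First find Macaulay duration:
  t   CF        PV=CF/(1+0.095)^t    t·PV
  1       375.00       342.4658       342.4658
  2       375.00       312.7541       625.5082
  3       375.00       285.6202       856.8606
  4       375.00       260.8404     1,043.3614
  5       375.00       238.2104     1,191.0519
  6       375.00       217.5437     1,305.2623
  7       375.00       198.6701     1,390.6905
  8       375.00       181.4338     1,451.4708
  9    50,375.00    22,258.0947   200,322.8526
  Σ                 24,295.6332   208,529.5241
P = 24,295.6332; Macaulay duration = 208,529.5241 / 24,295.6332 = 8.58300 years.
Modified duration = D_Mac / (1 + y) = 8.58300 / 1.095 = 7.83836 years.

7.8384 years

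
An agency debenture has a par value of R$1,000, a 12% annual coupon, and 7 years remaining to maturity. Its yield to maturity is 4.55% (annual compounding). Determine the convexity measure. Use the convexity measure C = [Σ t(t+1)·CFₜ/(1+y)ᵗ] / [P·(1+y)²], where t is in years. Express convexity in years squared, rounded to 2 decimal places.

With y = 0.0455:
  t   CF        PV=CF/(1+0.0455)^t    t·PV        t(t+1)·PV
  1       120.00       114.7776       114.7776         229.5552
  2       120.00       109.7825       219.5650         658.6951
  3       120.00       105.0048       315.0144       1,260.0575
  4       120.00       100.4350       401.7400       2,008.7001
  5       120.00        96.0641       480.3204       2,881.9226
  6       120.00        91.8834       551.3004       3,859.1025
  7     1,120.00       820.2567     5,741.7966      45,934.3727
  Σ                  1,438.2041     7,824.5144      56,832.4057
P = 1,438.2041.
Convexity = Σ t(t+1)·PV / [P·(1+y)²] = 56,832.4057 / (1,438.2041 × 1.093070) = 36.15159.

36.15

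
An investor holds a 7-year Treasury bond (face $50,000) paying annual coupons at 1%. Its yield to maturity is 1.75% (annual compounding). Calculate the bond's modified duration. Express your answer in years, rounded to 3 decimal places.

6.672 years

Periodic yield y = 0.0175. First find Macaulay duration:
  t   CF        PV=CF/(1+0.0175)^t    t·PV
  1       500.00       491.4005       491.4005
  2       500.00       482.9489       965.8978
  3       500.00       474.6426     1,423.9279
  4       500.00       466.4793     1,865.9170
  5       500.00       458.4563     2,292.2813
  6       500.00       450.5713     2,703.4276
  7    50,500.00    44,725.0107   313,075.0747
  Σ                 47,549.5095   322,817.9268
P = 47,549.5095; Macaulay duration = 322,817.9268 / 47,549.5095 = 6.78909 years.
Modified duration = D_Mac / (1 + y) = 6.78909 / 1.0175 = 6.67232 years.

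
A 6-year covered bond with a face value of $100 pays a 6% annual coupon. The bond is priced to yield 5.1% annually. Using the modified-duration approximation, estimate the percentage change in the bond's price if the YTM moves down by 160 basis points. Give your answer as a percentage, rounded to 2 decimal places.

Periodic yield y = 0.051. Modified duration first:
  t   CF        PV=CF/(1+0.051)^t    t·PV
  1         6.00         5.7088         5.7088
  2         6.00         5.4318        10.8637
  3         6.00         5.1682        15.5047
  4         6.00         4.9175        19.6698
  5         6.00         4.6788        23.3942
  6       106.00        78.6483       471.8900
  Σ                    104.5536       547.0313
P = 104.5536; D_Mac = 5.23207 yrs; D_mod = 5.23207/(1+0.051) = 4.97818 yrs.
ΔP/P ≈ -D_mod · Δy = -4.97818 × (-0.016) = +0.079651 = +7.9651%.

+7.97%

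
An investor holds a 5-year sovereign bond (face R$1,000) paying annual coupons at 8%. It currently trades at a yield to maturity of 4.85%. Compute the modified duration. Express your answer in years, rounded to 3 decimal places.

4.158 years

Periodic yield y = 0.0485. First find Macaulay duration:
  t   CF        PV=CF/(1+0.0485)^t    t·PV
  1        80.00        76.2995        76.2995
  2        80.00        72.7701       145.5402
  3        80.00        69.4040       208.2121
  4        80.00        66.1936       264.7746
  5     1,080.00       852.2786     4,261.3930
  Σ                  1,136.9459     4,956.2193
P = 1,136.9459; Macaulay duration = 4,956.2193 / 1,136.9459 = 4.35924 years.
Modified duration = D_Mac / (1 + y) = 4.35924 / 1.0485 = 4.15760 years.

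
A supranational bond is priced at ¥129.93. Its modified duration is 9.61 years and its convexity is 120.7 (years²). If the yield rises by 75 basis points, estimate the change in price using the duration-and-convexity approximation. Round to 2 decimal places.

-¥8.92

Duration effect: -D_mod·Δy = -9.61 × (+0.0075) = -0.072075
Convexity effect: ½·C·(Δy)² = 0.5 × 120.7 × (0.0075)² = +0.0033946875
ΔP/P ≈ -0.072075 + 0.0033946875 = -0.0686803125
ΔP ≈ 129.93 × (-0.0686803125) = -8.923633003125.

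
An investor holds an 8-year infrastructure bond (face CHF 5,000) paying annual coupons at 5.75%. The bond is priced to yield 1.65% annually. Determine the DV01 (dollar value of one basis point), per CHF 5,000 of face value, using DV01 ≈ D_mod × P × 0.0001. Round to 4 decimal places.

CHF 4.3807

Periodic yield y = 0.0165.
  t   CF        PV=CF/(1+0.0165)^t    t·PV
  1       287.50       282.8333       282.8333
  2       287.50       278.2423       556.4845
  3       287.50       273.7258       821.1773
  4       287.50       269.2826     1,077.1305
  5       287.50       264.9116     1,324.5579
  6       287.50       260.6115     1,563.6689
  7       287.50       256.3812     1,794.6684
  8     5,287.50     4,638.6469    37,109.1754
  Σ                  6,524.6351    44,529.6961
P = 6,524.6351; D_Mac = 6.82486 yrs; D_mod = 6.71407 yrs.
DV01 ≈ 6.71407 × 6,524.6351 × 0.0001 = 4.380688.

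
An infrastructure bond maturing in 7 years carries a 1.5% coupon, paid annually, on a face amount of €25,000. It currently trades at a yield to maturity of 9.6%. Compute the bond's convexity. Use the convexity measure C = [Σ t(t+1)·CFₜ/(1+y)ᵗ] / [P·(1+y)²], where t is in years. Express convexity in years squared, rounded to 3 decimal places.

With y = 0.096:
  t   CF        PV=CF/(1+0.096)^t    t·PV        t(t+1)·PV
  1       375.00       342.1533       342.1533         684.3066
  2       375.00       312.1837       624.3673       1,873.1019
  3       375.00       284.8391       854.5173       3,418.0692
  4       375.00       259.8897     1,039.5588       5,197.7938
  5       375.00       237.1256     1,185.6281       7,113.7689
  6       375.00       216.3555     1,298.1330       9,086.9311
  7    25,375.00    13,357.7150    93,504.0047     748,032.0379
  Σ                 15,010.2618    98,848.3625     775,406.0093
P = 15,010.2618.
Convexity = Σ t(t+1)·PV / [P·(1+y)²] = 775,406.0093 / (15,010.2618 × 1.201216) = 43.00508.

43.005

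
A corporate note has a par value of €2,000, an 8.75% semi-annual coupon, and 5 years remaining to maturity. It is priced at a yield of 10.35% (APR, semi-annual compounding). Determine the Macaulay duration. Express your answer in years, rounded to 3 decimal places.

4.123 years

Periodic yield y = 0.05175. Discount each cash flow and weight by its period:
  t   CF        PV=CF/(1+0.05175)^t    t·PV
  1        87.50        83.1947        83.1947
  2        87.50        79.1012       158.2024
  3        87.50        75.2091       225.6274
  4        87.50        71.5085       286.0342
  5        87.50        67.9901       339.9503
  6        87.50        64.6447       387.8682
  7        87.50        61.4639       430.2476
  8        87.50        58.4397       467.5175
  9        87.50        55.5642       500.0781
  10    2,087.50     1,260.3793    12,603.7934
  Σ                  1,877.4955    15,482.5138
Price P = Σ PV = 1,877.4955.
Macaulay duration = Σ(t·PV) / P = 15,482.5138 / 1,877.4955 = 8.24637 half-year periods.
In years: 8.24637 / 2 = 4.12318 years.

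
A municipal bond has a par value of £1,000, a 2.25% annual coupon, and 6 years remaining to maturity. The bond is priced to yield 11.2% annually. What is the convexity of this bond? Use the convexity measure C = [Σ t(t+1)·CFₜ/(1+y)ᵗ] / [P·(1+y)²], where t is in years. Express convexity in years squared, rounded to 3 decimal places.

30.804

With y = 0.112:
  t   CF        PV=CF/(1+0.112)^t    t·PV        t(t+1)·PV
  1        22.50        20.2338        20.2338          40.4676
  2        22.50        18.1959        36.3917         109.1752
  3        22.50        16.3632        49.0896         196.3584
  4        22.50        14.7151        58.8604         294.3021
  5        22.50        13.2330        66.1650         396.9902
  6     1,022.50       540.7974     3,244.7844      22,713.4907
  Σ                    623.5384     3,475.5250      23,750.7843
P = 623.5384.
Convexity = Σ t(t+1)·PV / [P·(1+y)²] = 23,750.7843 / (623.5384 × 1.236544) = 30.80386.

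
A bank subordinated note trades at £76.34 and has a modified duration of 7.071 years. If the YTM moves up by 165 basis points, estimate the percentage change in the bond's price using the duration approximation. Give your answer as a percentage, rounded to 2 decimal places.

-11.67%

Duration approximation: ΔP/P ≈ -D_mod · Δy = -7.071 × (+0.0165) = -0.1166715.
As a percentage: -11.66715%.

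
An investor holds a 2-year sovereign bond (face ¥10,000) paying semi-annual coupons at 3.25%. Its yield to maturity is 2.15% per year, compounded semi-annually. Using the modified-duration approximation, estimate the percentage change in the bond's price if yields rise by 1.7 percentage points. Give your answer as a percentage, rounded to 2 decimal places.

Periodic yield y = 0.01075. Modified duration first:
  t   CF        PV=CF/(1+0.01075)^t    t·PV
  1       162.50       160.7717       160.7717
  2       162.50       159.0618       318.1236
  3       162.50       157.3701       472.1102
  4    10,162.50     9,737.0087    38,948.0348
  Σ                 10,214.2123    39,899.0403
P = 10,214.2123; D_Mac = 3.90623 half-year periods = 1.95311 yrs; D_mod = 1.95311/(1+0.01075) = 1.93234 yrs.
ΔP/P ≈ -D_mod · Δy = -1.93234 × (+0.017) = -0.032850 = -3.2850%.

-3.28%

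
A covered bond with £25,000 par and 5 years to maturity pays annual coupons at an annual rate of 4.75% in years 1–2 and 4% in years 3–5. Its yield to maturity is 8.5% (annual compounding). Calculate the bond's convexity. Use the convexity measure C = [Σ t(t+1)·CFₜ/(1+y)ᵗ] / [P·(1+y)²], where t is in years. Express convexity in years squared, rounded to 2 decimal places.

With y = 0.085:
  t   CF        PV=CF/(1+0.085)^t    t·PV        t(t+1)·PV
  1     1,187.50     1,094.4700     1,094.4700       2,188.9401
  2     1,187.50     1,008.7282     2,017.4563       6,052.3689
  3     1,000.00       782.9081     2,348.7243       9,394.8972
  4     1,000.00       721.5743     2,886.2971      14,431.4857
  5    26,000.00    17,291.1810    86,455.9050     518,735.4302
  Σ                 20,898.8616    94,802.8528     550,803.1220
P = 20,898.8616.
Convexity = Σ t(t+1)·PV / [P·(1+y)²] = 550,803.1220 / (20,898.8616 × 1.177225) = 22.38795.

22.39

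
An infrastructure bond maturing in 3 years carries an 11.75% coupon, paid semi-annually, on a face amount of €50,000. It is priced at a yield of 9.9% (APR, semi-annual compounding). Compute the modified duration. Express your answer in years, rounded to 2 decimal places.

Periodic yield y = 0.0495. First find Macaulay duration:
  t   CF        PV=CF/(1+0.0495)^t    t·PV
  1     2,937.50     2,798.9519     2,798.9519
  2     2,937.50     2,666.9384     5,333.8769
  3     2,937.50     2,541.1514     7,623.4543
  4     2,937.50     2,421.2972     9,685.1889
  5     2,937.50     2,307.0960    11,535.4799
  6    52,937.50    39,615.8310   237,694.9859
  Σ                 52,351.2659   274,671.9377
P = 52,351.2659; Macaulay duration = 274,671.9377 / 52,351.2659 = 5.24671 half-year periods = 2.62336 years.
Modified duration = D_Mac / (1 + y) = 2.62336 / 1.0495 = 2.49962 years.

2.50 years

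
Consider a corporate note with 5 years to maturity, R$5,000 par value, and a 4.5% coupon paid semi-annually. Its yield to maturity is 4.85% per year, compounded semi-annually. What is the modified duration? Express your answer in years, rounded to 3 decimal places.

4.421 years

Periodic yield y = 0.02425. First find Macaulay duration:
  t   CF        PV=CF/(1+0.02425)^t    t·PV
  1       112.50       109.8365       109.8365
  2       112.50       107.2360       214.4720
  3       112.50       104.6971       314.0913
  4       112.50       102.2183       408.8732
  5       112.50        99.7982       498.9909
  6       112.50        97.4354       584.6123
  7       112.50        95.1285       665.8996
  8       112.50        92.8763       743.0101
  9       112.50        90.6773       816.0961
  10    5,112.50     4,023.2183    40,232.1827
  Σ                  4,923.1218    44,588.0646
P = 4,923.1218; Macaulay duration = 44,588.0646 / 4,923.1218 = 9.05687 half-year periods = 4.52843 years.
Modified duration = D_Mac / (1 + y) = 4.52843 / 1.02425 = 4.42122 years.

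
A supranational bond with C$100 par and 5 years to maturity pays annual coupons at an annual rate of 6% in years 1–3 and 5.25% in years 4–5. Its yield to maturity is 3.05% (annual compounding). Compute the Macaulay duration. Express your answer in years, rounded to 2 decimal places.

Periodic yield y = 0.0305. Discount each cash flow and weight by its year:
  t   CF        PV=CF/(1+0.0305)^t    t·PV
  1         6.00         5.8224         5.8224
  2         6.00         5.6501        11.3002
  3         6.00         5.4829        16.4486
  4         5.25         4.6555        18.6220
  5       105.25        90.5695       452.8477
  Σ                    112.1804       505.0409
Price P = Σ PV = 112.1804.
Macaulay duration = Σ(t·PV) / P = 505.0409 / 112.1804 = 4.50204 years.

4.50 years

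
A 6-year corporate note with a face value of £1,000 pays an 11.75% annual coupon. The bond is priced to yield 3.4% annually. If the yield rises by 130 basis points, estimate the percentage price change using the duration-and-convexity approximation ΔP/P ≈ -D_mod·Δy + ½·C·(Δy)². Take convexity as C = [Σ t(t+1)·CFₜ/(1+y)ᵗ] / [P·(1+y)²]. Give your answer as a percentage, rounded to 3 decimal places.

With y = 0.034:
  t   CF        PV=CF/(1+0.034)^t    t·PV        t(t+1)·PV
  1       117.50       113.6364       113.6364         227.2727
  2       117.50       109.8998       219.7995         659.3986
  3       117.50       106.2860       318.8581       1,275.4326
  4       117.50       102.7911       411.1646       2,055.8229
  5       117.50        99.4112       497.0558       2,982.3350
  6     1,117.50       914.3749     5,486.2494      38,403.7461
  Σ                  1,446.3994     7,046.7639      45,604.0079
P = 1,446.3994; D_Mac = 4.87194 yrs; D_mod = 4.71174 yrs; C = 29.48993.
Duration effect: -4.71174 × (+0.013) = -0.061253
Convexity effect: 0.5 × 29.48993 × (0.013)² = +0.0024919
ΔP/P ≈ -0.061253 + 0.0024919 = -0.058761 = -5.8761%.

-5.876%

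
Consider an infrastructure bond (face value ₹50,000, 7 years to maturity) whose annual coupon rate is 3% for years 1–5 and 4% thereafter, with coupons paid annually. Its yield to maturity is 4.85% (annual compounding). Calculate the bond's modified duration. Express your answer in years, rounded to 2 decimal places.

Periodic yield y = 0.0485. First find Macaulay duration:
  t   CF        PV=CF/(1+0.0485)^t    t·PV
  1     1,500.00     1,430.6152     1,430.6152
  2     1,500.00     1,364.4398     2,728.8797
  3     1,500.00     1,301.3255     3,903.9766
  4     1,500.00     1,241.1307     4,964.5228
  5     1,500.00     1,183.7203     5,918.6014
  6     2,000.00     1,505.2873     9,031.7236
  7    52,000.00    37,327.1043   261,289.7300
  Σ                 45,353.6231   289,268.0492
P = 45,353.6231; Macaulay duration = 289,268.0492 / 45,353.6231 = 6.37806 years.
Modified duration = D_Mac / (1 + y) = 6.37806 / 1.0485 = 6.08303 years.

6.08 years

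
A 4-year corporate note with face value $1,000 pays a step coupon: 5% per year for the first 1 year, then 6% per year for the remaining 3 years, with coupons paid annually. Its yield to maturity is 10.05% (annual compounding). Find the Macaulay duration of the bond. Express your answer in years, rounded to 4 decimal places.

3.6750 years

Periodic yield y = 0.1005. Discount each cash flow and weight by its year:
  t   CF        PV=CF/(1+0.1005)^t    t·PV
  1        50.00        45.4339        45.4339
  2        60.00        49.5417        99.0835
  3        60.00        45.0175       135.0524
  4     1,060.00       722.6794     2,890.7176
  Σ                    862.6725     3,170.2874
Price P = Σ PV = 862.6725.
Macaulay duration = Σ(t·PV) / P = 3,170.2874 / 862.6725 = 3.67496 years.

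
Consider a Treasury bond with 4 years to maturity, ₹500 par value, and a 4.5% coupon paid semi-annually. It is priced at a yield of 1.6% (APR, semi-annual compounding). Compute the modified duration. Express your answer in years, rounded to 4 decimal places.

3.6938 years

Periodic yield y = 0.008. First find Macaulay duration:
  t   CF        PV=CF/(1+0.008)^t    t·PV
  1        11.25        11.1607        11.1607
  2        11.25        11.0721        22.1443
  3        11.25        10.9843        32.9528
  4        11.25        10.8971        43.5883
  5        11.25        10.8106        54.0530
  6        11.25        10.7248        64.3488
  7        11.25        10.6397        74.4778
  8       511.25       479.6772     3,837.4175
  Σ                    555.9665     4,140.1432
P = 555.9665; Macaulay duration = 4,140.1432 / 555.9665 = 7.44675 half-year periods = 3.72337 years.
Modified duration = D_Mac / (1 + y) = 3.72337 / 1.008 = 3.69382 years.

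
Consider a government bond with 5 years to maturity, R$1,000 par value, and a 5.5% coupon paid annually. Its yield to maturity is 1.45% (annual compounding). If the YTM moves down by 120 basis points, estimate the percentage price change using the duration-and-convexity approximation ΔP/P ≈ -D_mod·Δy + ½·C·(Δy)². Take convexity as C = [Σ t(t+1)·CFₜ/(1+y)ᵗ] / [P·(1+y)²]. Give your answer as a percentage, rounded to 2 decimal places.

With y = 0.0145:
  t   CF        PV=CF/(1+0.0145)^t    t·PV        t(t+1)·PV
  1        55.00        54.2139        54.2139         108.4278
  2        55.00        53.4390       106.8781         320.6342
  3        55.00        52.6752       158.0257         632.1029
  4        55.00        51.9224       207.6895       1,038.4473
  5     1,055.00       981.7303     4,908.6516      29,451.9095
  Σ                  1,193.9809     5,435.4587      31,551.5217
P = 1,193.9809; D_Mac = 4.55238 yrs; D_mod = 4.48732 yrs; C = 25.67550.
Duration effect: -4.48732 × (-0.012) = +0.053848
Convexity effect: 0.5 × 25.67550 × (-0.012)² = +0.0018486
ΔP/P ≈ +0.053848 + 0.0018486 = +0.055696 = +5.5696%.

+5.57%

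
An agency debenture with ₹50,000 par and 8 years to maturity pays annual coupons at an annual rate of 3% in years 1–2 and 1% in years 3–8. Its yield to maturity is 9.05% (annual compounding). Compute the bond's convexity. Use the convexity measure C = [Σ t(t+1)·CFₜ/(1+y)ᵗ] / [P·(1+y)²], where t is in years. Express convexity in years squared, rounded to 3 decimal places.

With y = 0.0905:
  t   CF        PV=CF/(1+0.0905)^t    t·PV        t(t+1)·PV
  1     1,500.00     1,375.5158     1,375.5158       2,751.0316
  2     1,500.00     1,261.3625     2,522.7250       7,568.1751
  3       500.00       385.5609     1,156.6827       4,626.7309
  4       500.00       353.5634     1,414.2537       7,071.2684
  5       500.00       324.2214     1,621.1069       9,726.6415
  6       500.00       297.3144     1,783.8866      12,487.2060
  7       500.00       272.6405     1,908.4833      15,267.8661
  8    50,500.00    25,251.4324   202,011.4592   1,818,103.1331
  Σ                 29,521.6113   213,794.1132   1,877,602.0527
P = 29,521.6113.
Convexity = Σ t(t+1)·PV / [P·(1+y)²] = 1,877,602.0527 / (29,521.6113 × 1.189190) = 53.48256.

53.483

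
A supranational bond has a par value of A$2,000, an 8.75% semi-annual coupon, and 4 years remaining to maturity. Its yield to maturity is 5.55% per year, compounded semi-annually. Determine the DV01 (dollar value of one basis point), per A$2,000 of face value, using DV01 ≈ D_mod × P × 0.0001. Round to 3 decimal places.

Periodic yield y = 0.02775.
  t   CF        PV=CF/(1+0.02775)^t    t·PV
  1        87.50        85.1374        85.1374
  2        87.50        82.8387       165.6773
  3        87.50        80.6020       241.8059
  4        87.50        78.4256       313.7026
  5        87.50        76.3081       381.5405
  6        87.50        74.2477       445.4863
  7        87.50        72.2430       505.7009
  8     2,087.50     1,676.9750    13,415.8004
  Σ                  2,226.7776    15,554.8513
P = 2,226.7776; D_Mac = 6.98536 half-year periods = 3.49268 yrs; D_mod = 3.39838 yrs.
DV01 ≈ 3.39838 × 2,226.7776 × 0.0001 = 0.756743.

A$0.757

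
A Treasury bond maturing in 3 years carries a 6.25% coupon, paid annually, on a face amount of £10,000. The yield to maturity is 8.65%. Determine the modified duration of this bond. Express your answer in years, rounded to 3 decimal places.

2.596 years

Periodic yield y = 0.0865. First find Macaulay duration:
  t   CF        PV=CF/(1+0.0865)^t    t·PV
  1       625.00       575.2416       575.2416
  2       625.00       529.4446     1,058.8893
  3    10,625.00     8,283.9934    24,851.9803
  Σ                  9,388.6797    26,486.1112
P = 9,388.6797; Macaulay duration = 26,486.1112 / 9,388.6797 = 2.82107 years.
Modified duration = D_Mac / (1 + y) = 2.82107 / 1.0865 = 2.59647 years.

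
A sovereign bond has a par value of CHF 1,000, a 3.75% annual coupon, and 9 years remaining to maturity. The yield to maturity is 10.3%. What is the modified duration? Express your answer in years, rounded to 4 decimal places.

6.7267 years

Periodic yield y = 0.103. First find Macaulay duration:
  t   CF        PV=CF/(1+0.103)^t    t·PV
  1        37.50        33.9982        33.9982
  2        37.50        30.8234        61.6468
  3        37.50        27.9450        83.8351
  4        37.50        25.3355       101.3419
  5        37.50        22.9696       114.8481
  6        37.50        20.8247       124.9480
  7        37.50        18.8800       132.1602
  8        37.50        17.1170       136.9358
  9     1,037.50       429.3471     3,864.1235
  Σ                    627.2404     4,653.8377
P = 627.2404; Macaulay duration = 4,653.8377 / 627.2404 = 7.41954 years.
Modified duration = D_Mac / (1 + y) = 7.41954 / 1.103 = 6.72669 years.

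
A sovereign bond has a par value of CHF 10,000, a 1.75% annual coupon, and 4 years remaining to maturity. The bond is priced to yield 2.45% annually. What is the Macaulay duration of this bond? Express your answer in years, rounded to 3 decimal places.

3.896 years

Periodic yield y = 0.0245. Discount each cash flow and weight by its year:
  t   CF        PV=CF/(1+0.0245)^t    t·PV
  1       175.00       170.8150       170.8150
  2       175.00       166.7301       333.4603
  3       175.00       162.7429       488.2288
  4    10,175.00     9,236.0562    36,944.2248
  Σ                  9,736.3443    37,936.7289
Price P = Σ PV = 9,736.3443.
Macaulay duration = Σ(t·PV) / P = 37,936.7289 / 9,736.3443 = 3.89640 years.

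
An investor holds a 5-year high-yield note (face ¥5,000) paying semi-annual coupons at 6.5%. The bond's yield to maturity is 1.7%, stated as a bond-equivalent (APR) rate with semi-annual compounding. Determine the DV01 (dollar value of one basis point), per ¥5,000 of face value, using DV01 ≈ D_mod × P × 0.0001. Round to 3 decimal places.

Periodic yield y = 0.0085.
  t   CF        PV=CF/(1+0.0085)^t    t·PV
  1       162.50       161.1304       161.1304
  2       162.50       159.7723       319.5447
  3       162.50       158.4257       475.2771
  4       162.50       157.0904       628.3618
  5       162.50       155.7664       778.8321
  6       162.50       154.4536       926.7214
  7       162.50       153.1518     1,072.0625
  8       162.50       151.8610     1,214.8877
  9       162.50       150.5810     1,355.2292
  10    5,162.50     4,743.5233    47,435.2331
  Σ                  6,145.7559    54,367.2799
P = 6,145.7559; D_Mac = 8.84631 half-year periods = 4.42316 yrs; D_mod = 4.38588 yrs.
DV01 ≈ 4.38588 × 6,145.7559 × 0.0001 = 2.695453.

¥2.695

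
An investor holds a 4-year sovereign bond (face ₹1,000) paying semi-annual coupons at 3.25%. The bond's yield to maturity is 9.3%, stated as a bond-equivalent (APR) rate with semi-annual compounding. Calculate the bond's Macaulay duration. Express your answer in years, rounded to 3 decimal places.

Periodic yield y = 0.0465. Discount each cash flow and weight by its period:
  t   CF        PV=CF/(1+0.0465)^t    t·PV
  1        16.25        15.5280        15.5280
  2        16.25        14.8380        29.6760
  3        16.25        14.1787        42.5360
  4        16.25        13.5487        54.1947
  5        16.25        12.9466        64.7332
  6        16.25        12.3714        74.2282
  7        16.25        11.8217        82.7517
  8     1,016.25       706.4586     5,651.6686
  Σ                    801.6915     6,015.3163
Price P = Σ PV = 801.6915.
Macaulay duration = Σ(t·PV) / P = 6,015.3163 / 801.6915 = 7.50328 half-year periods.
In years: 7.50328 / 2 = 3.75164 years.

3.752 years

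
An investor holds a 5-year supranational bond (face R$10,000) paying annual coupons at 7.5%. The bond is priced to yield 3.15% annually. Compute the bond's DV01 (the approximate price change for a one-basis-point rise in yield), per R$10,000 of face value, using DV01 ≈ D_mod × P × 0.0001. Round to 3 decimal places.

R$5.125

Periodic yield y = 0.0315.
  t   CF        PV=CF/(1+0.0315)^t    t·PV
  1       750.00       727.0965       727.0965
  2       750.00       704.8924     1,409.7847
  3       750.00       683.3663     2,050.0989
  4       750.00       662.4976     2,649.9906
  5    10,750.00     9,205.8163    46,029.0813
  Σ                 11,983.6690    52,866.0520
P = 11,983.6690; D_Mac = 4.41151 yrs; D_mod = 4.27679 yrs.
DV01 ≈ 4.27679 × 11,983.6690 × 0.0001 = 5.125163.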